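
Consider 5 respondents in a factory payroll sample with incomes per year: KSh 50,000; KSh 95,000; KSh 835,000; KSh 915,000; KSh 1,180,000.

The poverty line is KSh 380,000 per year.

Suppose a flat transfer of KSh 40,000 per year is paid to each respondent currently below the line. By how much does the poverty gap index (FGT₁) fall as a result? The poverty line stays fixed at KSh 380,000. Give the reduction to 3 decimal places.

Before: below the line — KSh 50,000, KSh 95,000; poverty gap index (FGT₁) = 0.32368.
After the KSh 40,000 transfer: below the line — KSh 90,000, KSh 135,000; poverty gap index (FGT₁) = 0.28158.
Reduction = 0.32368 − 0.28158 = 0.042.

0.042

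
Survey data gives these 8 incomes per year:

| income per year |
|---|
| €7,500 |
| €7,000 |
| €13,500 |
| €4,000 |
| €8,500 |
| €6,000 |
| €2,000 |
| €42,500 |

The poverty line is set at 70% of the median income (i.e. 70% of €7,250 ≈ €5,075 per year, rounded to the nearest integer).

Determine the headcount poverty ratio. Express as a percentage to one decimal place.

25.0%

2 of the 8 households have income below €5,075.
H = 2/8 = 25.0%.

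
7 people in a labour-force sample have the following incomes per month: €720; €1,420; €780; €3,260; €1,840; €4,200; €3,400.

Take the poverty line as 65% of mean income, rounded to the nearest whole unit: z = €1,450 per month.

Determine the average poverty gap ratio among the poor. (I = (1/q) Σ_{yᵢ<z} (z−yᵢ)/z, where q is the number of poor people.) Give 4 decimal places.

Poor units: €720, €780, €1,420 (q = 3 of N = 7).
Shortfall ratios (z−y)/z: 0.5034, 0.4621, 0.0207; sum = 0.986207.
The income-gap ratio divides by q (the poor only): 0.986207 / 3 = 0.3287.

0.3287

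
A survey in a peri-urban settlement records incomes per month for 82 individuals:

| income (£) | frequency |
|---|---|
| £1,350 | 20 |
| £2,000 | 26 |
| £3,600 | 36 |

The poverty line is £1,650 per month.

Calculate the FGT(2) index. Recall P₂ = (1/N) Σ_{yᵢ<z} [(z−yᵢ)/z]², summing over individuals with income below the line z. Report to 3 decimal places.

0.008

Below the line: 20×£1,350 (q = 20 of N = 82).
Gap ratios (z−y)/z: (1650−1350)/1650 = 0.1818 (×20).
Squared: 0.0331 (×20).
Sum = 0.661157; P₂ = 0.661157 / 82 = 0.008.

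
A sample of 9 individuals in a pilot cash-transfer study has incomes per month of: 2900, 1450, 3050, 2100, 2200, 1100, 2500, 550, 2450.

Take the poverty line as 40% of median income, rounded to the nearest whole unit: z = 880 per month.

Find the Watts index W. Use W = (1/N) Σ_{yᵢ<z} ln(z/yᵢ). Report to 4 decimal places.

Below z: 550 (q = 1 of N = 9).
ln(z/y) terms: ln(880/550) = 0.4700.
W = 0.470004 / 9 = 0.0522.

0.0522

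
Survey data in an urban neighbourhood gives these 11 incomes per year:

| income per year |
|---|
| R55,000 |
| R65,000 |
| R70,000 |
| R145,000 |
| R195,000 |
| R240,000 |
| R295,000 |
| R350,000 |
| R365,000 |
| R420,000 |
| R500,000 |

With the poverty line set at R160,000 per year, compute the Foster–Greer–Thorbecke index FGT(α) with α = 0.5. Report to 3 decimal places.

Incomes under z: R55,000, R65,000, R70,000, R145,000 (q = 4 of N = 11).
Shortfall ratios: (160000−55000)/160000 = 0.6562; (160000−65000)/160000 = 0.5938; (160000−70000)/160000 = 0.5625; (160000−145000)/160000 = 0.0938.
Raised to α = 0.5: 0.81009; 0.77055; 0.75000; 0.30619.
Sum = 2.636831; FGT(0.5) = 2.636831 / 11 = 0.240.

0.240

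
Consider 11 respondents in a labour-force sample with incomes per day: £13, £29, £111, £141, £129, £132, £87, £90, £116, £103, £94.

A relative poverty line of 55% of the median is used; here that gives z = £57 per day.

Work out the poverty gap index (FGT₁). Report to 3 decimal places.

0.115

Poor units: £13, £29 (q = 2 of N = 11).
Shortfall ratios: (57−13)/57 = 0.7719; (57−29)/57 = 0.4912.
Σ = 1.263158. Dividing by the full population N = 11 gives P₁ = 0.115.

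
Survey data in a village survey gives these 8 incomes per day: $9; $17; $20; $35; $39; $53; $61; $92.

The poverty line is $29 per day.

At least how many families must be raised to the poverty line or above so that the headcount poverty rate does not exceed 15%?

2

Currently q = 3 of N = 8 are below the line (H = 0.375).
A headcount ratio of at most 15% allows at most ⌊0.15 × 8⌋ = 1 poor families.
So at least 3 − 1 = 2 must be lifted.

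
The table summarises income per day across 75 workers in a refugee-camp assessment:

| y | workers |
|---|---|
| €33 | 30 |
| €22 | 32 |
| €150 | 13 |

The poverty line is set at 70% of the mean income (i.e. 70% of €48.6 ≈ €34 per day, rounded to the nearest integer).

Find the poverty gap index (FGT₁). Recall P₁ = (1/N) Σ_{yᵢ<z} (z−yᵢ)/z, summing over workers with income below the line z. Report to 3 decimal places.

Poor units: 32×€22, 30×€33 (q = 62 of N = 75).
Normalized shortfalls: (34−22)/34 = 0.3529 (×32); (34−33)/34 = 0.0294 (×30).
Sum of shortfalls = 12.176471; P₁ averages over all N: 12.176471 / 75 = 0.162.

0.162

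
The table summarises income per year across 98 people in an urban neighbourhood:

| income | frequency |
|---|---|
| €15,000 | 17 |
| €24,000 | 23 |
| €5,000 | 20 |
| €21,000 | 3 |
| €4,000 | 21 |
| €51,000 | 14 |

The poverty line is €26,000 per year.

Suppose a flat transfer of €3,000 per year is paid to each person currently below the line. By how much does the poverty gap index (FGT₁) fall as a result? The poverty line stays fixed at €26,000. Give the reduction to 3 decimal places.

0.090

Before: below the line — 21×€4,000, 20×€5,000, 17×€15,000, 3×€21,000, 23×€24,000; poverty gap index (FGT₁) = 0.44349.
After the €3,000 transfer: below the line — 21×€7,000, 20×€8,000, 17×€18,000, 3×€24,000; poverty gap index (FGT₁) = 0.35361.
Reduction = 0.44349 − 0.35361 = 0.090.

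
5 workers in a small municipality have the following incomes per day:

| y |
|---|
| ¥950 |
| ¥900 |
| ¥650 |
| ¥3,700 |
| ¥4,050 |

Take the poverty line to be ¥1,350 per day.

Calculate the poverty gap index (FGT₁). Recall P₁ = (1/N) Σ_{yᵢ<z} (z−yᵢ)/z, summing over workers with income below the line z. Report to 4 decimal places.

0.2296

Below the line: ¥650, ¥900, ¥950 (q = 3 of N = 5).
Shortfall ratios: (1350−650)/1350 = 0.5185; (1350−900)/1350 = 0.3333; (1350−950)/1350 = 0.2963.
Sum of shortfalls = 1.148148; P₁ averages over all N: 1.148148 / 5 = 0.2296.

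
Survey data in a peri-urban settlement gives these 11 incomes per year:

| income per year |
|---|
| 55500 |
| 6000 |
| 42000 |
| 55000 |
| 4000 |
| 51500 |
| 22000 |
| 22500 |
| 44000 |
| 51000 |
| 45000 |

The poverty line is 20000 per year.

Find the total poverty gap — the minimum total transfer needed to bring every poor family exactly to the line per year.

30000

Below z: 4000, 6000 (q = 2 of N = 11).
Individual gaps: 20000−4000 = 16000; 20000−6000 = 14000.
Aggregate gap = 30000.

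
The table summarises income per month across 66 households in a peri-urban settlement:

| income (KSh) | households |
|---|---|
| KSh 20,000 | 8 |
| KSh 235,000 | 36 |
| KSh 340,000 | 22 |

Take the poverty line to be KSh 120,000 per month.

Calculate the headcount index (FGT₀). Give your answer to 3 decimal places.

8 of the 66 households have income below KSh 120,000.
H = 8/66 = 0.121.

0.121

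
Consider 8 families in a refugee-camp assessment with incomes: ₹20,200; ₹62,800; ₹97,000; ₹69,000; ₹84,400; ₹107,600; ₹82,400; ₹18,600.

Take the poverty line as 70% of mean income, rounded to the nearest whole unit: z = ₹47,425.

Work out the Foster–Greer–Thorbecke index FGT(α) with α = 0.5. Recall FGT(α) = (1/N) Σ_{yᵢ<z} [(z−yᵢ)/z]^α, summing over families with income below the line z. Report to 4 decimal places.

0.1922

Poor units: ₹18,600, ₹20,200 (q = 2 of N = 8).
Gap ratios (z−y)/z: (47425−18600)/47425 = 0.6078; (47425−20200)/47425 = 0.5741.
Raised to α = 0.5: 0.77962; 0.75767.
Sum = 1.537287; FGT(0.5) = 1.537287 / 8 = 0.1922.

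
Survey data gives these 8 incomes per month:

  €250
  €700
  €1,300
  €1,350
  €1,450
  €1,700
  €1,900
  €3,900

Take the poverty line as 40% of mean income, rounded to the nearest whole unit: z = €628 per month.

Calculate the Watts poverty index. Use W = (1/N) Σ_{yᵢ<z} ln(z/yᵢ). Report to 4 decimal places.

0.1151

Incomes under z: €250 (q = 1 of N = 8).
ln(z/y) terms: ln(628/250) = 0.9211.
W = 0.921079 / 8 = 0.1151.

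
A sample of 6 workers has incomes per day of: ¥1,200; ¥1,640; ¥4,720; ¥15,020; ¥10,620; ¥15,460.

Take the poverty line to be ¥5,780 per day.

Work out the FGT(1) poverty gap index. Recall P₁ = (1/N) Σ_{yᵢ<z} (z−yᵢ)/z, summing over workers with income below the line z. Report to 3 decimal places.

Incomes under z: ¥1,200, ¥1,640, ¥4,720 (q = 3 of N = 6).
Shortfall ratios: (5780−1200)/5780 = 0.7924; (5780−1640)/5780 = 0.7163; (5780−4720)/5780 = 0.1834.
Sum of shortfalls = 1.692042; P₁ averages over all N: 1.692042 / 6 = 0.282.

0.282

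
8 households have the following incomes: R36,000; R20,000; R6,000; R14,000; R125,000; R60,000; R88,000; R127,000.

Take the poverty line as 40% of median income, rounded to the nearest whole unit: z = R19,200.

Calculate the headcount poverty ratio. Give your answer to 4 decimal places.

2 of the 8 households have income below R19,200.
H = 2/8 = 0.2500.

0.2500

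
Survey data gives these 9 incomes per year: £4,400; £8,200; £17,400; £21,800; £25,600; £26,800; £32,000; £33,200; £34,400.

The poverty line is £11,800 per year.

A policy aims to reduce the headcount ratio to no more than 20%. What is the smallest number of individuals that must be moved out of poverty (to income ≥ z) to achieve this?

Currently q = 2 of N = 9 are below the line (H = 0.222).
A headcount ratio of at most 20% allows at most ⌊0.20 × 9⌋ = 1 poor individuals.
So at least 2 − 1 = 1 must be lifted.

1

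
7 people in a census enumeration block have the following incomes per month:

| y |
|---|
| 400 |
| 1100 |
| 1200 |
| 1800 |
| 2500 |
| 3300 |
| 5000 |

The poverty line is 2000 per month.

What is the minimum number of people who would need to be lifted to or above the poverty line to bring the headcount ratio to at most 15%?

3

Currently q = 4 of N = 7 are below the line (H = 0.571).
A headcount ratio of at most 15% allows at most ⌊0.15 × 7⌋ = 1 poor people.
So at least 4 − 1 = 3 must be lifted.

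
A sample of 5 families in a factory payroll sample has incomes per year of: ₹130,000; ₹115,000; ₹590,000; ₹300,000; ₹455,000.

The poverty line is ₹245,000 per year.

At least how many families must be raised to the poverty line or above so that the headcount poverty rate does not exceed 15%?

2

2 of the 5 families are poor, so H = 2/5 = 0.400.
A headcount ratio of at most 15% allows at most ⌊0.15 × 5⌋ = 0 poor families.
So at least 2 − 0 = 2 must be lifted.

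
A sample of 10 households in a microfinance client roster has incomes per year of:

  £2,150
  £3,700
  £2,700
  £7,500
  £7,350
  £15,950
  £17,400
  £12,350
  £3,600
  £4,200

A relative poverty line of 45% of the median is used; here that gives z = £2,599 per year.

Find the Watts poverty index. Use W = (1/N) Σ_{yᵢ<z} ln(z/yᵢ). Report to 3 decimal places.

0.019

Incomes under z: £2,150 (q = 1 of N = 10).
Log shortfalls: ln(2599/2150) = 0.1897.
W = 0.189659 / 10 = 0.019.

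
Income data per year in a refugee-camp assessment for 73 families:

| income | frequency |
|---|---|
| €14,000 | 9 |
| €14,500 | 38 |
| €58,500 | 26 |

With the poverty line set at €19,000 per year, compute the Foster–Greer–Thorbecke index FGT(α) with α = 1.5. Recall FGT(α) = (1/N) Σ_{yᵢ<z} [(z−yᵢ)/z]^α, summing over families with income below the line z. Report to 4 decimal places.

0.0766

Poor units: 9×€14,000, 38×€14,500 (q = 47 of N = 73).
Shortfall ratios: (19000−14000)/19000 = 0.2632 (×9); (19000−14500)/19000 = 0.2368 (×38).
Raised to α = 1.5: 0.13500 (×9); 0.11526 (×38).
Sum = 5.594953; FGT(1.5) = 5.594953 / 73 = 0.0766.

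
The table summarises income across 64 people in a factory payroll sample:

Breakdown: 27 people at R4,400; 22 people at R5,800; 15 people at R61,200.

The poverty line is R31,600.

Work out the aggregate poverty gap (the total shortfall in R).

Poor units: 27×R4,400, 22×R5,800 (q = 49 of N = 64).
Individual gaps: 27×(31600−4400) = 734400; 22×(31600−5800) = 567600.
Aggregate gap = R1,302,000.

R1,302,000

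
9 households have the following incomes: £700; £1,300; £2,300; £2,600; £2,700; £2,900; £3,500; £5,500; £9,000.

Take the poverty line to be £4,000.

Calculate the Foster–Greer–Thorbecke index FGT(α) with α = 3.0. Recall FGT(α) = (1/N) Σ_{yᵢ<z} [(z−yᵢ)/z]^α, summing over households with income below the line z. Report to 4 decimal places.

Below the line: £700, £1,300, £2,300, £2,600, £2,700, £2,900, £3,500 (q = 7 of N = 9).
Relative gaps: (4000−700)/4000 = 0.8250; (4000−1300)/4000 = 0.6750; (4000−2300)/4000 = 0.4250; (4000−2600)/4000 = 0.3500; (4000−2700)/4000 = 0.3250; (4000−2900)/4000 = 0.2750; (4000−3500)/4000 = 0.1250.
Raised to α = 3.0: 0.56152; 0.30755; 0.07677; 0.04287; 0.03433; 0.02080; 0.00195.
Sum = 1.045781; FGT(3.0) = 1.045781 / 9 = 0.1162.

0.1162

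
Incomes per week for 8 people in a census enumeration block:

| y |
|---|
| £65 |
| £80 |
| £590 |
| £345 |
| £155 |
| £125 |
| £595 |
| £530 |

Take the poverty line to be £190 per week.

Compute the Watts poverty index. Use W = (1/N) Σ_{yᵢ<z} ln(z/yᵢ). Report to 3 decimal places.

Incomes under z: £65, £80, £125, £155 (q = 4 of N = 8).
Log gaps: ln(190/65) = 1.0726; ln(190/80) = 0.8650; ln(190/125) = 0.4187; ln(190/155) = 0.2036.
W = 2.559944 / 8 = 0.320.

0.320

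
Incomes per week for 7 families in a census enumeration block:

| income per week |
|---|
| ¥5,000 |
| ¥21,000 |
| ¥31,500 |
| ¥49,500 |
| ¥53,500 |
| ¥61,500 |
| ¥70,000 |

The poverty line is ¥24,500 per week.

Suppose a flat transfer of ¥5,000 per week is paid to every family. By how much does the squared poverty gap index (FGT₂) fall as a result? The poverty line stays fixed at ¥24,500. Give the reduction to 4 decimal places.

0.0434

Before: below the line — ¥5,000, ¥21,000; squared poverty gap index (FGT₂) = 0.093413.
After the ¥5,000 transfer: below the line — ¥10,000; squared poverty gap index (FGT₂) = 0.050039.
Reduction = 0.093413 − 0.050039 = 0.0434.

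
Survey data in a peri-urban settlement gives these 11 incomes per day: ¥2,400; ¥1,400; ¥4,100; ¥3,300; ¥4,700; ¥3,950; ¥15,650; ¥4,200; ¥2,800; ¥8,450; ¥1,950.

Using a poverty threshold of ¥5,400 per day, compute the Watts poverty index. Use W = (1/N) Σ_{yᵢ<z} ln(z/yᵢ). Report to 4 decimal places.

Poor units: ¥1,400, ¥1,950, ¥2,400, ¥2,800, ¥3,300, ¥3,950, ¥4,100, ¥4,200, ¥4,700 (q = 9 of N = 11).
ln(z/y) terms: ln(5400/1400) = 1.3499; ln(5400/1950) = 1.0186; ln(5400/2400) = 0.8109; ln(5400/2800) = 0.6568; ln(5400/3300) = 0.4925; ln(5400/3950) = 0.3127; ln(5400/4100) = 0.2754; ln(5400/4200) = 0.2513; ln(5400/4700) = 0.1388.
W = 5.306929 / 11 = 0.4824.

0.4824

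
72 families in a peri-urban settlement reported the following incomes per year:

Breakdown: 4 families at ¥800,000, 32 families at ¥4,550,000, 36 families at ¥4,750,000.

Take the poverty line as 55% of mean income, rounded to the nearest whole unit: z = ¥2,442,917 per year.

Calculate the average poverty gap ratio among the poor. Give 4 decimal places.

Poor units: 4×¥800,000 (q = 4 of N = 72).
Relative gaps: 0.6725 (×4); sum = 2.690091.
I averages over the q = 4 poor units only: 2.690091 / 4 = 0.6725.

0.6725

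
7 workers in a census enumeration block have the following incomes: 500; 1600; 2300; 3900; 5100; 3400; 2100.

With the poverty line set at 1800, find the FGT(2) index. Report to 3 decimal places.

0.076

Poor units: 500, 1600 (q = 2 of N = 7).
Gap ratios (z−y)/z: (1800−500)/1800 = 0.7222; (1800−1600)/1800 = 0.1111.
Squared: 0.5216; 0.0123.
Sum = 0.533951; P₂ = 0.533951 / 7 = 0.076.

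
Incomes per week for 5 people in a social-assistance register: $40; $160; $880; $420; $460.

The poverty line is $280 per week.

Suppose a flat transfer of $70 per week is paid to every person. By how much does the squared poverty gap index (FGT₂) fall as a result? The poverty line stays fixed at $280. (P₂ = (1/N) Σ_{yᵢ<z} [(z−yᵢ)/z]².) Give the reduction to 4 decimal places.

Before: below the line — $40, $160; squared poverty gap index (FGT₂) = 0.183673.
After the $70 transfer: below the line — $110, $230; squared poverty gap index (FGT₂) = 0.080102.
Reduction = 0.183673 − 0.080102 = 0.1036.

0.1036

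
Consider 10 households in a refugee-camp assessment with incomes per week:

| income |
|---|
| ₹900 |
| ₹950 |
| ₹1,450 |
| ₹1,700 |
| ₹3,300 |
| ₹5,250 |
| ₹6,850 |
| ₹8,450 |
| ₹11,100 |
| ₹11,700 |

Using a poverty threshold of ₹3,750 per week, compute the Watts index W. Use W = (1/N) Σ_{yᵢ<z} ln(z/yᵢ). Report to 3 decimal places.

0.467

Below the line: ₹900, ₹950, ₹1,450, ₹1,700, ₹3,300 (q = 5 of N = 10).
ln(z/y) terms: ln(3750/900) = 1.4271; ln(3750/950) = 1.3730; ln(3750/1450) = 0.9502; ln(3750/1700) = 0.7911; ln(3750/3300) = 0.1278.
W = 4.669319 / 10 = 0.467.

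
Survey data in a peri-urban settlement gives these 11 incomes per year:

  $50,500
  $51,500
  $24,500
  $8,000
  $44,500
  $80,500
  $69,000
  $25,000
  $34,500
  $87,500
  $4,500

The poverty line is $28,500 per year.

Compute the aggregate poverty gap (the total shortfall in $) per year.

$52,000

Below z: $4,500, $8,000, $24,500, $25,000 (q = 4 of N = 11).
Individual gaps: 28500−4500 = 24000; 28500−8000 = 20500; 28500−24500 = 4000; 28500−25000 = 3500.
Aggregate gap = $52,000.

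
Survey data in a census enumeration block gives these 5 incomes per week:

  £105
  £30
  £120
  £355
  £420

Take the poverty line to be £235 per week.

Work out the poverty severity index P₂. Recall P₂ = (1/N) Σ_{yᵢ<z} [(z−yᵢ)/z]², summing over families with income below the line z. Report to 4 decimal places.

0.2613

Poor units: £30, £105, £120 (q = 3 of N = 5).
Relative gaps: (235−30)/235 = 0.8723; (235−105)/235 = 0.5532; (235−120)/235 = 0.4894.
Squared: 0.7610; 0.3060; 0.2395.
Sum = 1.306474; P₂ = 1.306474 / 5 = 0.2613.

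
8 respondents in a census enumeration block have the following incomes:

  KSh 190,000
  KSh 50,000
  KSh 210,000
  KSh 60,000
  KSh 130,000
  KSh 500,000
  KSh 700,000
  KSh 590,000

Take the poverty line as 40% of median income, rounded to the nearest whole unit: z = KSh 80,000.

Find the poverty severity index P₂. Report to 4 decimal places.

0.0254

Incomes under z: KSh 50,000, KSh 60,000 (q = 2 of N = 8).
Shortfall ratios: (80000−50000)/80000 = 0.3750; (80000−60000)/80000 = 0.2500.
Squared: 0.1406; 0.0625.
Sum = 0.203125; P₂ = 0.203125 / 8 = 0.0254.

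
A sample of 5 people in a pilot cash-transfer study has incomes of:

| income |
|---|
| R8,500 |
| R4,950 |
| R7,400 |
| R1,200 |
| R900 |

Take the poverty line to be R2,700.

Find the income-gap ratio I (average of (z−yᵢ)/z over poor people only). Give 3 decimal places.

Below z: R900, R1,200 (q = 2 of N = 5).
Relative gaps: 0.6667, 0.5556; sum = 1.222222.
I averages over the q = 2 poor units only: 1.222222 / 2 = 0.611.

0.611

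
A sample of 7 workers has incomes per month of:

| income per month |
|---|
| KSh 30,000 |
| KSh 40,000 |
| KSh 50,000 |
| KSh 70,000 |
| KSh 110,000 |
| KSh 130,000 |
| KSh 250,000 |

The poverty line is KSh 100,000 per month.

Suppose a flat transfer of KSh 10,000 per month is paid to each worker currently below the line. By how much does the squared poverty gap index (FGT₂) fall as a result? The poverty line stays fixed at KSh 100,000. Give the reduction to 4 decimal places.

Before: below the line — KSh 30,000, KSh 40,000, KSh 50,000, KSh 70,000; squared poverty gap index (FGT₂) = 0.170000.
After the KSh 10,000 transfer: below the line — KSh 40,000, KSh 50,000, KSh 60,000, KSh 80,000; squared poverty gap index (FGT₂) = 0.115714.
Reduction = 0.170000 − 0.115714 = 0.0543.

0.0543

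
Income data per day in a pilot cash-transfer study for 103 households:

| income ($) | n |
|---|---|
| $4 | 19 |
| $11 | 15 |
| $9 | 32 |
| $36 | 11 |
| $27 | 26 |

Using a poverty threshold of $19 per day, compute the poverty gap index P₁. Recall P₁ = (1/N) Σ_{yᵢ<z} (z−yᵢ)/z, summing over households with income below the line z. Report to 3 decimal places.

0.370

Poor units: 19×$4, 32×$9, 15×$11 (q = 66 of N = 103).
Relative gaps: (19−4)/19 = 0.7895 (×19); (19−9)/19 = 0.5263 (×32); (19−11)/19 = 0.4211 (×15).
Σ = 38.157895. Dividing by the full population N = 103 gives P₁ = 0.370.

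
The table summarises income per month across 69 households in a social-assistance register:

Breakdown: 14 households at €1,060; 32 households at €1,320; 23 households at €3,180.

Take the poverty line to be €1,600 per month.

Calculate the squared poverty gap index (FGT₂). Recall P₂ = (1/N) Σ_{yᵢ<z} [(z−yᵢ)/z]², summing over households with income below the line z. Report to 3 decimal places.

0.037

Below the line: 14×€1,060, 32×€1,320 (q = 46 of N = 69).
Relative gaps: (1600−1060)/1600 = 0.3375 (×14); (1600−1320)/1600 = 0.1750 (×32).
Squared: 0.1139 (×14); 0.0306 (×32).
Sum = 2.574688; P₂ = 2.574688 / 69 = 0.037.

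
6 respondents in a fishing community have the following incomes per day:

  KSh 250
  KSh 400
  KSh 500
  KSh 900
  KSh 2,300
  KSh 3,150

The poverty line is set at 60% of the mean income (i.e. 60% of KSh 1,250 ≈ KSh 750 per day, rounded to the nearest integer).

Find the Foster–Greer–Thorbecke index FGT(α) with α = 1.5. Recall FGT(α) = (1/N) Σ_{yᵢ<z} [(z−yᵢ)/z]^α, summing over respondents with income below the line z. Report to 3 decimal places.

Incomes under z: KSh 250, KSh 400, KSh 500 (q = 3 of N = 6).
Shortfall ratios: (750−250)/750 = 0.6667; (750−400)/750 = 0.4667; (750−500)/750 = 0.3333.
Raised to α = 1.5: 0.54433; 0.31879; 0.19245.
Sum = 1.055575; FGT(1.5) = 1.055575 / 6 = 0.176.

0.176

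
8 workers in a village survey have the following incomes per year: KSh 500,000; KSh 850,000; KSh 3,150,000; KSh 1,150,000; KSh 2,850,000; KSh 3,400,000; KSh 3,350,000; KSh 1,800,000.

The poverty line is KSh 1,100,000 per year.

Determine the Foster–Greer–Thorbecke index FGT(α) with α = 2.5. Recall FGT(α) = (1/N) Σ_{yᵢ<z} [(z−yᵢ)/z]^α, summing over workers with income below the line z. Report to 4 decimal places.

0.0305

Poor units: KSh 500,000, KSh 850,000 (q = 2 of N = 8).
Shortfall ratios: (1100000−500000)/1100000 = 0.5455; (1100000−850000)/1100000 = 0.2273.
Raised to α = 2.5: 0.21973; 0.02462.
Sum = 0.244358; FGT(2.5) = 0.244358 / 8 = 0.0305.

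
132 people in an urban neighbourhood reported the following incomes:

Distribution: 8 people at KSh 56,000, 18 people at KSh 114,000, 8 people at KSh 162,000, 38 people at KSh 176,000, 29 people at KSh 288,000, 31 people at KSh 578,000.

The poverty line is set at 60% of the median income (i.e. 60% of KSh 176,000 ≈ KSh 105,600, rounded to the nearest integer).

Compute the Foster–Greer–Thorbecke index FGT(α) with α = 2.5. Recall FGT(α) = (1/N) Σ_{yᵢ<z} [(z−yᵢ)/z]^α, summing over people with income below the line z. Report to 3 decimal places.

Below z: 8×KSh 56,000 (q = 8 of N = 132).
Normalized shortfalls: (105600−56000)/105600 = 0.4697 (×8).
Raised to α = 2.5: 0.15120 (×8).
Sum = 1.209579; FGT(2.5) = 1.209579 / 132 = 0.009.

0.009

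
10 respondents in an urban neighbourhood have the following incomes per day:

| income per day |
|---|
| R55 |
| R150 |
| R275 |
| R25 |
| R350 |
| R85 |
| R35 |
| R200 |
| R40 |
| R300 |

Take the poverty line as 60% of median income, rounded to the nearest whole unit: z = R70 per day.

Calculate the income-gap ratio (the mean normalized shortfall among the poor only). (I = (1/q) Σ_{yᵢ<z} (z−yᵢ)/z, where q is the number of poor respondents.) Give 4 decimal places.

0.4464

Poor units: R25, R35, R40, R55 (q = 4 of N = 10).
Relative gaps: 0.6429, 0.5000, 0.4286, 0.2143; sum = 1.785714.
The income-gap ratio divides by q (the poor only): 1.785714 / 4 = 0.4464.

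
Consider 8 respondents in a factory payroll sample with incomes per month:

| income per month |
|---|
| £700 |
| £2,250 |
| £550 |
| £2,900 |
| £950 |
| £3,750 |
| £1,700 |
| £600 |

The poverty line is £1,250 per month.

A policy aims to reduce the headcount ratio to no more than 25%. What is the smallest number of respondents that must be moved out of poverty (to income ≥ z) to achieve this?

2

Currently q = 4 of N = 8 are below the line (H = 0.500).
A headcount ratio of at most 25% allows at most ⌊0.25 × 8⌋ = 2 poor respondents.
So at least 4 − 2 = 2 must be lifted.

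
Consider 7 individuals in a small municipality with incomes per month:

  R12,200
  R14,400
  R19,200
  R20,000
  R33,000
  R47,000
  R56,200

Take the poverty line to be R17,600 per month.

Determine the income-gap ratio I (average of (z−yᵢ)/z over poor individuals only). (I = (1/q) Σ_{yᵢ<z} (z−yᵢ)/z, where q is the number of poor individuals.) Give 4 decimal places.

0.2443

Below the line: R12,200, R14,400 (q = 2 of N = 7).
Relative gaps: 0.3068, 0.1818; sum = 0.488636.
The income-gap ratio divides by q (the poor only): 0.488636 / 2 = 0.2443.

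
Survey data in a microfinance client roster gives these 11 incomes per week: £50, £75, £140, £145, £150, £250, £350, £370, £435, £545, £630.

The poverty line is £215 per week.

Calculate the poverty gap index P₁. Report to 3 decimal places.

Poor units: £50, £75, £140, £145, £150 (q = 5 of N = 11).
Shortfall ratios: (215−50)/215 = 0.7674; (215−75)/215 = 0.6512; (215−140)/215 = 0.3488; (215−145)/215 = 0.3256; (215−150)/215 = 0.3023.
Sum of shortfalls = 2.395349; P₁ averages over all N: 2.395349 / 11 = 0.218.

0.218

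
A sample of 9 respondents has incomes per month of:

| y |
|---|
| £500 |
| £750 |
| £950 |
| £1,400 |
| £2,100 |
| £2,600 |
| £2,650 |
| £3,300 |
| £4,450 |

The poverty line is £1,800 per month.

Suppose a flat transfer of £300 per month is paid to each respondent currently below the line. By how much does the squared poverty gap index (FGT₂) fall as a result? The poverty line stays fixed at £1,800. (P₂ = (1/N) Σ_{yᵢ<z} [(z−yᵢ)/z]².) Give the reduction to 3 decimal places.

Before: below the line — £500, £750, £950, £1,400; squared poverty gap index (FGT₂) = 0.12603.
After the £300 transfer: below the line — £800, £1,050, £1,250, £1,700; squared poverty gap index (FGT₂) = 0.06430.
Reduction = 0.12603 − 0.06430 = 0.062.

0.062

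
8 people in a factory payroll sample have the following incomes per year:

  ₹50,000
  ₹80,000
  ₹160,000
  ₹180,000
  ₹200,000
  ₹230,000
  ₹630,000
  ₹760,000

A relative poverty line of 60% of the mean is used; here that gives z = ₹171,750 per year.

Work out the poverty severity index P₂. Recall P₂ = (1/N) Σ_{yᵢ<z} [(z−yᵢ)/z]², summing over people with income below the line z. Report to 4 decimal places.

Poor units: ₹50,000, ₹80,000, ₹160,000 (q = 3 of N = 8).
Gap ratios (z−y)/z: (171750−50000)/171750 = 0.7089; (171750−80000)/171750 = 0.5342; (171750−160000)/171750 = 0.0684.
Squared: 0.5025; 0.2854; 0.0047.
Sum = 0.792567; P₂ = 0.792567 / 8 = 0.0991.

0.0991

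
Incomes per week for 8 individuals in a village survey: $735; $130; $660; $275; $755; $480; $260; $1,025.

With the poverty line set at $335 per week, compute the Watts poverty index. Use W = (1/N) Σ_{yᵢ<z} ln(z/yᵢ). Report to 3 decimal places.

0.175

Below the line: $130, $260, $275 (q = 3 of N = 8).
Log shortfalls: ln(335/130) = 0.9466; ln(335/260) = 0.2534; ln(335/275) = 0.1974.
W = 1.397404 / 8 = 0.175.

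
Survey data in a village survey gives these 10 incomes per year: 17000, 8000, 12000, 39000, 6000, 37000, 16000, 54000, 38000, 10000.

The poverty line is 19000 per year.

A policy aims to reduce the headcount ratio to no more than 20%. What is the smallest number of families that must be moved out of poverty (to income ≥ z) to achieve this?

6 of the 10 families are poor, so H = 6/10 = 0.600.
A headcount ratio of at most 20% allows at most ⌊0.20 × 10⌋ = 2 poor families.
So at least 6 − 2 = 4 must be lifted.

4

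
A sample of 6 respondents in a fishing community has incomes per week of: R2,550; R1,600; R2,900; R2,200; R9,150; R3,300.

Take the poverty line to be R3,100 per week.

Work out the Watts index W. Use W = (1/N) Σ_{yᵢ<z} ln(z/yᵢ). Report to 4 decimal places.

0.2111

Incomes under z: R1,600, R2,200, R2,550, R2,900 (q = 4 of N = 6).
Log shortfalls: ln(3100/1600) = 0.6614; ln(3100/2200) = 0.3429; ln(3100/2550) = 0.1953; ln(3100/2900) = 0.0667.
W = 1.266343 / 6 = 0.2111.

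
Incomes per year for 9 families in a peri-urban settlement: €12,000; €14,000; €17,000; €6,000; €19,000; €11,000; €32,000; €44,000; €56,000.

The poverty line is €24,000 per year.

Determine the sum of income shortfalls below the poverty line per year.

Below z: €6,000, €11,000, €12,000, €14,000, €17,000, €19,000 (q = 6 of N = 9).
Individual gaps: 24000−6000 = 18000; 24000−11000 = 13000; 24000−12000 = 12000; 24000−14000 = 10000; 24000−17000 = 7000; 24000−19000 = 5000.
Aggregate gap = €65,000.

€65,000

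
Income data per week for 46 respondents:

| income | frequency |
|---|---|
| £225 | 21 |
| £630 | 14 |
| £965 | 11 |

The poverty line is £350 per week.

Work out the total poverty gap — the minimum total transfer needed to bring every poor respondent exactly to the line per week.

Incomes under z: 21×£225 (q = 21 of N = 46).
Individual gaps: 21×(350−225) = 2625.
Aggregate gap = £2,625.

£2,625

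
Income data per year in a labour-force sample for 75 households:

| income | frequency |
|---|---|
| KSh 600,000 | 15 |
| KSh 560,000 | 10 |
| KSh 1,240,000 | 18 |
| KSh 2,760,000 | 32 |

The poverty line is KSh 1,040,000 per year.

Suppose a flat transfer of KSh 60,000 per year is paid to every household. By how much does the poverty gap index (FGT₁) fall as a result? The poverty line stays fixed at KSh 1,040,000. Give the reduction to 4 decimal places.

Before: below the line — 10×KSh 560,000, 15×KSh 600,000; poverty gap index (FGT₁) = 0.146154.
After the KSh 60,000 transfer: below the line — 10×KSh 620,000, 15×KSh 660,000; poverty gap index (FGT₁) = 0.126923.
Reduction = 0.146154 − 0.126923 = 0.0192.

0.0192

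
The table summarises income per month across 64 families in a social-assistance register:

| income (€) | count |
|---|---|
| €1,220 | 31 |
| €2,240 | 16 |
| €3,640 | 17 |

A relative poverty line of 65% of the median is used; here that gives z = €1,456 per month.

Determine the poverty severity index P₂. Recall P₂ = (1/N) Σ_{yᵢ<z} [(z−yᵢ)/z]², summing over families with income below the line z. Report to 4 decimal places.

Incomes under z: 31×€1,220 (q = 31 of N = 64).
Normalized shortfalls: (1456−1220)/1456 = 0.1621 (×31).
Squared: 0.0263 (×31).
Sum = 0.814447; P₂ = 0.814447 / 64 = 0.0127.

0.0127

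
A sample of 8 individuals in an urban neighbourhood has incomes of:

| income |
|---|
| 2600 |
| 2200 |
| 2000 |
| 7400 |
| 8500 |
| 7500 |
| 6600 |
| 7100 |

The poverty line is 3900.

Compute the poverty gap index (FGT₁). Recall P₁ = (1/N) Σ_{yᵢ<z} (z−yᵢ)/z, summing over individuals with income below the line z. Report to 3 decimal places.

0.157

Below z: 2000, 2200, 2600 (q = 3 of N = 8).
Relative gaps: (3900−2000)/3900 = 0.4872; (3900−2200)/3900 = 0.4359; (3900−2600)/3900 = 0.3333.
Σ = 1.256410. Dividing by the full population N = 8 gives P₁ = 0.157.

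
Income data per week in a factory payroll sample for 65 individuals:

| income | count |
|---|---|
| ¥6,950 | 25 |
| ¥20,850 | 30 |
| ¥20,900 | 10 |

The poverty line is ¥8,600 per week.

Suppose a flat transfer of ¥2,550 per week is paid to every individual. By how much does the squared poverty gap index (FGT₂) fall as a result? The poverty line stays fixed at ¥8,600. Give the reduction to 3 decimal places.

Before: below the line — 25×¥6,950; squared poverty gap index (FGT₂) = 0.01416.
After the ¥2,550 transfer: below the line — none; squared poverty gap index (FGT₂) = 0.00000.
Reduction = 0.01416 − 0.00000 = 0.014.

0.014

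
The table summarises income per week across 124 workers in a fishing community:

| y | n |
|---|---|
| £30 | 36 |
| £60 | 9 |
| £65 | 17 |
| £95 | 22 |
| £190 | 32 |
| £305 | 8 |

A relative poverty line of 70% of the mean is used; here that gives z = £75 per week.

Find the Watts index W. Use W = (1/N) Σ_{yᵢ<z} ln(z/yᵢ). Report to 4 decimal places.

Incomes under z: 36×£30, 9×£60, 17×£65 (q = 62 of N = 124).
Log shortfalls: ln(75/30) = 0.9163 (×36); ln(75/60) = 0.2231 (×9); ln(75/65) = 0.1431 (×17).
W = 37.427473 / 124 = 0.3018.

0.3018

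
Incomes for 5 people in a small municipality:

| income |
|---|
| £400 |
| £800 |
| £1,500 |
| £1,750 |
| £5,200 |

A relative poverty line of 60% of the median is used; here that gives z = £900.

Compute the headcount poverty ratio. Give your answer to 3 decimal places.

0.400

2 of the 5 people have income below £900.
H = 2/5 = 0.400.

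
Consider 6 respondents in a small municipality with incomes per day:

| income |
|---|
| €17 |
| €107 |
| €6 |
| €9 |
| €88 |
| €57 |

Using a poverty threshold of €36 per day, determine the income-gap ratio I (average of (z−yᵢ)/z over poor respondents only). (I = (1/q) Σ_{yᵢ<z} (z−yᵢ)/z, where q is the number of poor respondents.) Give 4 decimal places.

Incomes under z: €6, €9, €17 (q = 3 of N = 6).
Relative gaps: 0.8333, 0.7500, 0.5278; sum = 2.111111.
I averages over the q = 3 poor units only: 2.111111 / 3 = 0.7037.

0.7037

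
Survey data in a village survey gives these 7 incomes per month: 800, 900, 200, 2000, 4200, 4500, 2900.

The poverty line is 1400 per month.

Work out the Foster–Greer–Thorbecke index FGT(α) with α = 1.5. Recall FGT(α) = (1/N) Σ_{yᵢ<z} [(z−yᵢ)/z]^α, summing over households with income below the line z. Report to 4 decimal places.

0.1839

Below z: 200, 800, 900 (q = 3 of N = 7).
Gap ratios (z−y)/z: (1400−200)/1400 = 0.8571; (1400−800)/1400 = 0.4286; (1400−900)/1400 = 0.3571.
Raised to α = 1.5: 0.79356; 0.28057; 0.21343.
Sum = 1.287560; FGT(1.5) = 1.287560 / 7 = 0.1839.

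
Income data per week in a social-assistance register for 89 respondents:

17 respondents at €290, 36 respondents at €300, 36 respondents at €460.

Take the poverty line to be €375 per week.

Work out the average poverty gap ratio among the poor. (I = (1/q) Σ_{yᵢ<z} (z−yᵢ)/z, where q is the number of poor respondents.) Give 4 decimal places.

Below z: 17×€290, 36×€300 (q = 53 of N = 89).
Shortfall ratios (z−y)/z: 0.2267 (×17), 0.2000 (×36); sum = 11.053333.
I averages over the q = 53 poor units only: 11.053333 / 53 = 0.2086.

0.2086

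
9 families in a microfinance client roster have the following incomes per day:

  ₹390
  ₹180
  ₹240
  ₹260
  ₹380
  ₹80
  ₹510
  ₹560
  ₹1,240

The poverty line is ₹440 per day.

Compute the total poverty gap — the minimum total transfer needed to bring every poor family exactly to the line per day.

Below the line: ₹80, ₹180, ₹240, ₹260, ₹380, ₹390 (q = 6 of N = 9).
Individual gaps: 440−80 = 360; 440−180 = 260; 440−240 = 200; 440−260 = 180; 440−380 = 60; 440−390 = 50.
Aggregate gap = ₹1,110.

₹1,110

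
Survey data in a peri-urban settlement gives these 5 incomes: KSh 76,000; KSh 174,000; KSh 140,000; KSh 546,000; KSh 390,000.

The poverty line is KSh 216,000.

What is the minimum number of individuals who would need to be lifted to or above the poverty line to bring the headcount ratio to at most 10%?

3

3 of the 5 individuals are poor, so H = 3/5 = 0.600.
A headcount ratio of at most 10% allows at most ⌊0.10 × 5⌋ = 0 poor individuals.
So at least 3 − 0 = 3 must be lifted.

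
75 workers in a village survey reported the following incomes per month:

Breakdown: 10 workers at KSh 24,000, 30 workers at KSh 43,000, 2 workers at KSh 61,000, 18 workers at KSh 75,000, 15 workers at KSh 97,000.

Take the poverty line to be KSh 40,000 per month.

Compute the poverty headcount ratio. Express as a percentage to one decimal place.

13.3%

10 of the 75 workers have income below KSh 40,000.
H = 10/75 = 13.3%.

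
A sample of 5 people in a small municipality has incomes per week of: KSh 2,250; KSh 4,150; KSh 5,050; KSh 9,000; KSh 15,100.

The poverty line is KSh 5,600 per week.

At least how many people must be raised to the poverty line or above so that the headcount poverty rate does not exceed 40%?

1

3 of the 5 people are poor, so H = 3/5 = 0.600.
A headcount ratio of at most 40% allows at most ⌊0.40 × 5⌋ = 2 poor people.
So at least 3 − 2 = 1 must be lifted.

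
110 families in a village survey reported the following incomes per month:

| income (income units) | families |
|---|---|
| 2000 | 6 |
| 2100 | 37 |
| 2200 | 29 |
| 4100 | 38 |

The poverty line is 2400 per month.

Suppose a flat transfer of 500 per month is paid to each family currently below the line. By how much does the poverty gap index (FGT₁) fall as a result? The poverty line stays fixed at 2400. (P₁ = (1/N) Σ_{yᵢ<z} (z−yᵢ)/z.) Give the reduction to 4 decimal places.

0.0731

Before: below the line — 6×2000, 37×2100, 29×2200; poverty gap index (FGT₁) = 0.073106.
After the 500 transfer: below the line — none; poverty gap index (FGT₁) = 0.000000.
Reduction = 0.073106 − 0.000000 = 0.0731.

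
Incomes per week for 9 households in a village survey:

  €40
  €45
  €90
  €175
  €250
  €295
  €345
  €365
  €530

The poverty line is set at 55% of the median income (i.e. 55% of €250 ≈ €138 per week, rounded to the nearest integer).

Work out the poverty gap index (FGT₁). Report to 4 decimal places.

Incomes under z: €40, €45, €90 (q = 3 of N = 9).
Relative gaps: (138−40)/138 = 0.7101; (138−45)/138 = 0.6739; (138−90)/138 = 0.3478.
Σ = 1.731884. Dividing by the full population N = 9 gives P₁ = 0.1924.

0.1924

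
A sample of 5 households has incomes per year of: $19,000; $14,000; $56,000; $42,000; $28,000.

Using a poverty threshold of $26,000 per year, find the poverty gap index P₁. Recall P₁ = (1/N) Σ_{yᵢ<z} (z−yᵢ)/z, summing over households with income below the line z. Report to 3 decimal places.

0.146

Poor units: $14,000, $19,000 (q = 2 of N = 5).
Gap ratios (z−y)/z: (26000−14000)/26000 = 0.4615; (26000−19000)/26000 = 0.2692.
Sum of shortfalls = 0.730769; P₁ averages over all N: 0.730769 / 5 = 0.146.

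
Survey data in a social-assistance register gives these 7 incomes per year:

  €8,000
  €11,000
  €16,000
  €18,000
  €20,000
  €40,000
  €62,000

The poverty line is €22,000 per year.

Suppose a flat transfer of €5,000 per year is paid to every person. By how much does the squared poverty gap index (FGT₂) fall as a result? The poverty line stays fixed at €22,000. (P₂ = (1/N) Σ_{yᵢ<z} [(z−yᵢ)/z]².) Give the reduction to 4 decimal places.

Before: below the line — €8,000, €11,000, €16,000, €18,000, €20,000; squared poverty gap index (FGT₂) = 0.110094.
After the €5,000 transfer: below the line — €13,000, €16,000, €21,000; squared poverty gap index (FGT₂) = 0.034829.
Reduction = 0.110094 − 0.034829 = 0.0753.

0.0753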